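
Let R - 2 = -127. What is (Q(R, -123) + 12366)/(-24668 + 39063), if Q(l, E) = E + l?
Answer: 12118/14395 ≈ 0.84182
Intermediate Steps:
R = -125 (R = 2 - 127 = -125)
(Q(R, -123) + 12366)/(-24668 + 39063) = ((-123 - 125) + 12366)/(-24668 + 39063) = (-248 + 12366)/14395 = 12118*(1/14395) = 12118/14395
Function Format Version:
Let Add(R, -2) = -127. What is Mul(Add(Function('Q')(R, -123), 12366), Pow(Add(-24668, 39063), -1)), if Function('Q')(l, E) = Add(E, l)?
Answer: Rational(12118, 14395) ≈ 0.84182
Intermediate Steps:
R = -125 (R = Add(2, -127) = -125)
Mul(Add(Function('Q')(R, -123), 12366), Pow(Add(-24668, 39063), -1)) = Mul(Add(Add(-123, -125), 12366), Pow(Add(-24668, 39063), -1)) = Mul(Add(-248, 12366), Pow(14395, -1)) = Mul(12118, Rational(1, 14395)) = Rational(12118, 14395)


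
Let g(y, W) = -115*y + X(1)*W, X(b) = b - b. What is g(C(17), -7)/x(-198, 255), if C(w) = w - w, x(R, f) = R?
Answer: 0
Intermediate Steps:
X(b) = 0
C(w) = 0
g(y, W) = -115*y (g(y, W) = -115*y + 0*W = -115*y + 0 = -115*y)
g(C(17), -7)/x(-198, 255) = -115*0/(-198) = 0*(-1/198) = 0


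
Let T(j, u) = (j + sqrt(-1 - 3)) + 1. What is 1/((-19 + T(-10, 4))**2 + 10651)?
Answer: 1633/18668615 + 16*I/18668615 ≈ 8.7473e-5 + 8.5705e-7*I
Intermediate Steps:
T(j, u) = 1 + j + 2*I (T(j, u) = (j + sqrt(-4)) + 1 = (j + 2*I) + 1 = 1 + j + 2*I)
1/((-19 + T(-10, 4))**2 + 10651) = 1/((-19 + (1 - 10 + 2*I))**2 + 10651) = 1/((-19 + (-9 + 2*I))**2 + 10651) = 1/((-28 + 2*I)**2 + 10651) = 1/(10651 + (-28 + 2*I)**2)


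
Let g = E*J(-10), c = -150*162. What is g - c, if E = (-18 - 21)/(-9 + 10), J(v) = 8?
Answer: 23988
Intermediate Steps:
E = -39 (E = -39/1 = -39*1 = -39)
c = -24300
g = -312 (g = -39*8 = -312)
g - c = -312 - 1*(-24300) = -312 + 24300 = 23988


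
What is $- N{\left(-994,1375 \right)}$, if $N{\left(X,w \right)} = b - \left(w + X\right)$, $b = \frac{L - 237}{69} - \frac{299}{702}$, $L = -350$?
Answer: $\frac{484297}{1242} \approx 389.93$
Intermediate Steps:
$b = - \frac{11095}{1242}$ ($b = \frac{-350 - 237}{69} - \frac{299}{702} = \left(-587\right) \frac{1}{69} - \frac{23}{54} = - \frac{587}{69} - \frac{23}{54} = - \frac{11095}{1242} \approx -8.9332$)
$N{\left(X,w \right)} = - \frac{11095}{1242} - X - w$ ($N{\left(X,w \right)} = - \frac{11095}{1242} - \left(w + X\right) = - \frac{11095}{1242} - \left(X + w\right) = - \frac{11095}{1242} - X - w$)
$- N{\left(-994,1375 \right)} = - (- \frac{11095}{1242} - -994 - 1375) = - (- \frac{11095}{1242} + 994 - 1375) = \left(-1\right) \left(- \frac{484297}{1242}\right) = \frac{484297}{1242}$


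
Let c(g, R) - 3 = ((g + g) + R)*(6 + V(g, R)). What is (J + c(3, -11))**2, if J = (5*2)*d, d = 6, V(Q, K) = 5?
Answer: 64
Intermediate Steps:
c(g, R) = 3 + 11*R + 22*g (c(g, R) = 3 + ((g + g) + R)*(6 + 5) = 3 + (2*g + R)*11 = 3 + (R + 2*g)*11 = 3 + (11*R + 22*g) = 3 + 11*R + 22*g)
J = 60 (J = (5*2)*6 = 10*6 = 60)
(J + c(3, -11))**2 = (60 + (3 + 11*(-11) + 22*3))**2 = (60 + (3 - 121 + 66))**2 = (60 - 52)**2 = 8**2 = 64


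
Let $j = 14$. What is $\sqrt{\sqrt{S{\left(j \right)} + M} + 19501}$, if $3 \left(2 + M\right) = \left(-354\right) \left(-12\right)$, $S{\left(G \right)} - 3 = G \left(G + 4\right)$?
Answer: $\sqrt{19501 + \sqrt{1669}} \approx 139.79$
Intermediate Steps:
$S{\left(G \right)} = 3 + G \left(4 + G\right)$ ($S{\left(G \right)} = 3 + G \left(G + 4\right) = 3 + G \left(4 + G\right)$)
$M = 1414$ ($M = -2 + \frac{\left(-354\right) \left(-12\right)}{3} = -2 + \frac{1}{3} \cdot 4248 = -2 + 1416 = 1414$)
$\sqrt{\sqrt{S{\left(j \right)} + M} + 19501} = \sqrt{\sqrt{\left(3 + 14^{2} + 4 \cdot 14\right) + 1414} + 19501} = \sqrt{\sqrt{\left(3 + 196 + 56\right) + 1414} + 19501} = \sqrt{\sqrt{255 + 1414} + 19501} = \sqrt{\sqrt{1669} + 19501} = \sqrt{19501 + \sqrt{1669}}$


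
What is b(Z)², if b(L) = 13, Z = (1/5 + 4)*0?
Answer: 169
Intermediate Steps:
Z = 0 (Z = (1*(⅕) + 4)*0 = (⅕ + 4)*0 = (21/5)*0 = 0)
b(Z)² = 13² = 169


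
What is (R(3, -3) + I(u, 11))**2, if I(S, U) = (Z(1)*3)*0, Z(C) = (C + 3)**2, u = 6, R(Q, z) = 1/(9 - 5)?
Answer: 1/16 ≈ 0.062500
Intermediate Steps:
R(Q, z) = 1/4
Z(C) = (3 + C)**2
I(S, U) = 0 (I(S, U) = ((3 + 1)**2*3)*0 = (4**2*3)*0 = (16*3)*0 = 48*0 = 0)
(R(3, -3) + I(u, 11))**2 = (1/4 + 0)**2 = (1/4)**2 = 1/16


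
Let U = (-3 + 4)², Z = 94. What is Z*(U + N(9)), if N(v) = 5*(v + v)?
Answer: 8554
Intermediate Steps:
N(v) = 10*v (N(v) = 5*(2*v) = 10*v)
U = 1 (U = 1² = 1)
Z*(U + N(9)) = 94*(1 + 10*9) = 94*(1 + 90) = 94*91 = 8554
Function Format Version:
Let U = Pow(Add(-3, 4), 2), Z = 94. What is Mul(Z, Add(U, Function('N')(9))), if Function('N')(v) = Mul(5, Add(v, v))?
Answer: 8554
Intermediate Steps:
Function('N')(v) = Mul(10, v) (Function('N')(v) = Mul(5, Mul(2, v)) = Mul(10, v))
U = 1 (U = Pow(1, 2) = 1)
Mul(Z, Add(U, Function('N')(9))) = Mul(94, Add(1, Mul(10, 9))) = Mul(94, Add(1, 90)) = Mul(94, 91) = 8554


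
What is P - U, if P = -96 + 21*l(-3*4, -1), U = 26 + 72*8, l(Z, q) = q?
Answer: -719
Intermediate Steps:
U = 602 (U = 26 + 576 = 602)
P = -117 (P = -96 + 21*(-1) = -96 - 21 = -117)
P - U = -117 - 1*602 = -117 - 602 = -719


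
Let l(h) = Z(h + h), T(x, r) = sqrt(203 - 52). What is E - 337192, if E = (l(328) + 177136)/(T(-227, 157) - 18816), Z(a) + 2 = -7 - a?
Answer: -119383351070696/354041705 - 176471*sqrt(151)/354041705 ≈ -3.3720e+5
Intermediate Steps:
Z(a) = -9 - a (Z(a) = -2 + (-7 - a) = -9 - a)
T(x, r) = sqrt(151)
l(h) = -9 - 2*h (l(h) = -9 - (h + h) = -9 - 2*h)
E = 176471/(-18816 + sqrt(151)) (E = ((-9 - 2*328) + 177136)/(sqrt(151) - 18816) = ((-9 - 656) + 177136)/(-18816 + sqrt(151)) = (-665 + 177136)/(-18816 + sqrt(151)) = 176471/(-18816 + sqrt(151)) ≈ -9.3849)
E - 337192 = (-3320478336/354041705 - 176471*sqrt(151)/354041705) - 337192 = -119383351070696/354041705 - 176471*sqrt(151)/354041705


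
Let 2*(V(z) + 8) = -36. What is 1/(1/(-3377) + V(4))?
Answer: -3377/87803 ≈ -0.038461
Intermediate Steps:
V(z) = -26 (V(z) = -8 + (½)*(-36) = -8 - 18 = -26)
1/(1/(-3377) + V(4)) = 1/(1/(-3377) - 26) = 1/(-1/3377 - 26) = 1/(-87803/3377) = -3377/87803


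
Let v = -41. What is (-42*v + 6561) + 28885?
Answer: 37168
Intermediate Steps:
(-42*v + 6561) + 28885 = (-42*(-41) + 6561) + 28885 = (1722 + 6561) + 28885 = 8283 + 28885 = 37168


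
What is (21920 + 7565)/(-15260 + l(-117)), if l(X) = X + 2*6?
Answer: -5897/3073 ≈ -1.9190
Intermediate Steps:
l(X) = 12 + X (l(X) = X + 12 = 12 + X)
(21920 + 7565)/(-15260 + l(-117)) = (21920 + 7565)/(-15260 + (12 - 117)) = 29485/(-15260 - 105) = 29485/(-15365) = 29485*(-1/15365) = -5897/3073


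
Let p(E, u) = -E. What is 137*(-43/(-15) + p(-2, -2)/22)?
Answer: 66856/165 ≈ 405.19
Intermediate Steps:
137*(-43/(-15) + p(-2, -2)/22) = 137*(-43/(-15) - 1*(-2)/22) = 137*(-43*(-1/15) + 2*(1/22)) = 137*(43/15 + 1/11) = 137*(488/165) = 66856/165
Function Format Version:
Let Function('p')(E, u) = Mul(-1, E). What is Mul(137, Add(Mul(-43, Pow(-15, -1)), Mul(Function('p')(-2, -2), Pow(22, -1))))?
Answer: Rational(66856, 165) ≈ 405.19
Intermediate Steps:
Mul(137, Add(Mul(-43, Pow(-15, -1)), Mul(Function('p')(-2, -2), Pow(22, -1)))) = Mul(137, Add(Mul(-43, Pow(-15, -1)), Mul(Mul(-1, -2), Pow(22, -1)))) = Mul(137, Add(Mul(-43, Rational(-1, 15)), Mul(2, Rational(1, 22)))) = Mul(137, Add(Rational(43, 15), Rational(1, 11))) = Mul(137, Rational(488, 165)) = Rational(66856, 165)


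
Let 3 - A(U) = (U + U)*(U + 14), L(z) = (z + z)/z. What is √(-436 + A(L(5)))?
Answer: I*√497 ≈ 22.293*I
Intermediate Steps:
L(z) = 2 (L(z) = (2*z)/z = 2)
A(U) = 3 - 2*U*(14 + U) (A(U) = 3 - (U + U)*(U + 14) = 3 - 2*U*(14 + U))
√(-436 + A(L(5))) = √(-436 + (3 - 28*2 - 2*2²)) = √(-436 + (3 - 56 - 2*4)) = √(-436 + (3 - 56 - 8)) = √(-436 - 61) = √(-497) = I*√497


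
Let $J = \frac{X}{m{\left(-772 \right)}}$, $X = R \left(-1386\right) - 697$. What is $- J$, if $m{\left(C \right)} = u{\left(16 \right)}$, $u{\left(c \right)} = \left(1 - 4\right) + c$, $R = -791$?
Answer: $- \frac{1095629}{13} \approx -84279.0$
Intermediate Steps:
$u{\left(c \right)} = -3 + c$
$X = 1095629$ ($X = \left(-791\right) \left(-1386\right) - 697 = 1096326 - 697 = 1095629$)
$m{\left(C \right)} = 13$ ($m{\left(C \right)} = -3 + 16 = 13$)
$J = \frac{1095629}{13} \approx 84279.0$
$- J = \left(-1\right) \frac{1095629}{13} = - \frac{1095629}{13}$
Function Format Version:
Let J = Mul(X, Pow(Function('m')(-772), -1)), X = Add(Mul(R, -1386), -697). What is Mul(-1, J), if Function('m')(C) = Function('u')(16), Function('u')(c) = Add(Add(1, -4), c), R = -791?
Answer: Rational(-1095629, 13) ≈ -84279.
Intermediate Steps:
Function('u')(c) = Add(-3, c)
X = 1095629 (X = Add(Mul(-791, -1386), -697) = Add(1096326, -697) = 1095629)
Function('m')(C) = 13 (Function('m')(C) = Add(-3, 16) = 13)
J = Rational(1095629, 13) (J = Mul(1095629, Pow(13, -1)) = Mul(1095629, Rational(1, 13)) = Rational(1095629, 13) ≈ 84279.)
Mul(-1, J) = Mul(-1, Rational(1095629, 13)) = Rational(-1095629, 13)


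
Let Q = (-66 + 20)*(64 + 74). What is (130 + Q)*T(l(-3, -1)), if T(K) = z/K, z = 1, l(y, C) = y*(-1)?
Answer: -6218/3 ≈ -2072.7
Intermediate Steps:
l(y, C) = -y
Q = -6348 (Q = -46*138 = -6348)
T(K) = 1/K
(130 + Q)*T(l(-3, -1)) = (130 - 6348)/((-1*(-3))) = -6218/3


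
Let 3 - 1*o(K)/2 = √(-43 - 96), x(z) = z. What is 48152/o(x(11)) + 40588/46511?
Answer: 841350883/1720907 + 6019*I*√139/37 ≈ 488.9 + 1917.9*I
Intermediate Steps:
o(K) = 6 - 2*I*√139 (o(K) = 6 - 2*√(-43 - 96) = 6 - 2*I*√139)
48152/o(x(11)) + 40588/46511 = 48152/(6 - 2*I*√139) + 40588/46511 = 40588/46511 + 48152/(6 - 2*I*√139)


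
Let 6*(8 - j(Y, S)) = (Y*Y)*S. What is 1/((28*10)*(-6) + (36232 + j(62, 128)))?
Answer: -3/142336 ≈ -2.1077e-5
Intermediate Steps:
j(Y, S) = 8 - S*Y**2/6 (j(Y, S) = 8 - Y*Y*S/6 = 8 - Y**2*S/6 = 8 - S*Y**2/6)
1/((28*10)*(-6) + (36232 + j(62, 128))) = 1/((28*10)*(-6) + (36232 + (8 - 1/6*128*62**2))) = 1/(280*(-6) + (36232 + (8 - 1/6*128*3844))) = 1/(-1680 + (36232 + (8 - 246016/3))) = 1/(-1680 + (36232 - 245992/3)) = 1/(-1680 - 137296/3) = 1/(-142336/3) = -3/142336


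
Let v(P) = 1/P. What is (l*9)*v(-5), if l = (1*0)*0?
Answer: 0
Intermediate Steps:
l = 0 (l = 0*0 = 0)
(l*9)*v(-5) = (0*9)/(-5) = 0*(-⅕) = 0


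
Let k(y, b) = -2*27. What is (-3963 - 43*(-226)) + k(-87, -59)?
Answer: 5701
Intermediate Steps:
k(y, b) = -54
(-3963 - 43*(-226)) + k(-87, -59) = (-3963 - 43*(-226)) - 54 = (-3963 + 9718) - 54 = 5755 - 54 = 5701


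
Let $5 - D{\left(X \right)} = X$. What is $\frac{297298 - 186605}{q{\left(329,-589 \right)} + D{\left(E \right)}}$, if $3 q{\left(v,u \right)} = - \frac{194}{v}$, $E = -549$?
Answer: $\frac{109253991}{546604} \approx 199.88$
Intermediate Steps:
$q{\left(v,u \right)} = - \frac{194}{3 v}$ ($q{\left(v,u \right)} = \frac{\left(-194\right) \frac{1}{v}}{3} = - \frac{194}{3 v}$)
$D{\left(X \right)} = 5 - X$
$\frac{297298 - 186605}{q{\left(329,-589 \right)} + D{\left(E \right)}} = \frac{297298 - 186605}{- \frac{194}{3 \cdot 329} + \left(5 - -549\right)} = \frac{110693}{\left(- \frac{194}{3}\right) \frac{1}{329} + \left(5 + 549\right)} = \frac{110693}{- \frac{194}{987} + 554} = \frac{110693}{\frac{546604}{987}} = 110693 \cdot \frac{987}{546604} = \frac{109253991}{546604}$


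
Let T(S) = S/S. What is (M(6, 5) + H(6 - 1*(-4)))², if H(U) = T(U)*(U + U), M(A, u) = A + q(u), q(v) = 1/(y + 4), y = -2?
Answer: 2809/4 ≈ 702.25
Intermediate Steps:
q(v) = ½ (q(v) = 1/(-2 + 4) = 1/2 = ½)
M(A, u) = ½ + A (M(A, u) = A + ½ = ½ + A)
T(S) = 1
H(U) = 2*U (H(U) = 1*(U + U) = 1*(2*U) = 2*U)
(M(6, 5) + H(6 - 1*(-4)))² = ((½ + 6) + 2*(6 - 1*(-4)))² = (13/2 + 2*(6 + 4))² = (13/2 + 2*10)² = (13/2 + 20)² = (53/2)² = 2809/4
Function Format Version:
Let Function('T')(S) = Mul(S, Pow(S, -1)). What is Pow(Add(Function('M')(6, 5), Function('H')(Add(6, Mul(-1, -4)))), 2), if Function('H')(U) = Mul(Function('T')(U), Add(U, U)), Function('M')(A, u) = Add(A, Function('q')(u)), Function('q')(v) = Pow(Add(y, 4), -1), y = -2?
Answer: Rational(2809, 4) ≈ 702.25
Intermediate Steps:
Function('q')(v) = Rational(1, 2) (Function('q')(v) = Pow(Add(-2, 4), -1) = Pow(2, -1) = Rational(1, 2))
Function('M')(A, u) = Add(Rational(1, 2), A) (Function('M')(A, u) = Add(A, Rational(1, 2)) = Add(Rational(1, 2), A))
Function('T')(S) = 1
Function('H')(U) = Mul(2, U) (Function('H')(U) = Mul(1, Add(U, U)) = Mul(1, Mul(2, U)) = Mul(2, U))
Pow(Add(Function('M')(6, 5), Function('H')(Add(6, Mul(-1, -4)))), 2) = Pow(Add(Add(Rational(1, 2), 6), Mul(2, Add(6, Mul(-1, -4)))), 2) = Pow(Add(Rational(13, 2), Mul(2, Add(6, 4))), 2) = Pow(Add(Rational(13, 2), Mul(2, 10)), 2) = Pow(Add(Rational(13, 2), 20), 2) = Pow(Rational(53, 2), 2) = Rational(2809, 4)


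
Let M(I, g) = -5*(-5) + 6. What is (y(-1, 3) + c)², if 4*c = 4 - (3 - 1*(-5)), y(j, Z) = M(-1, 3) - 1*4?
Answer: 676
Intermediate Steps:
M(I, g) = 31 (M(I, g) = 25 + 6 = 31)
y(j, Z) = 27 (y(j, Z) = 31 - 1*4 = 31 - 4 = 27)
c = -1 (c = (4 - (3 - 1*(-5)))/4 = (4 - (3 + 5))/4 = (4 - 1*8)/4 = (4 - 8)/4 = (¼)*(-4) = -1)
(y(-1, 3) + c)² = (27 - 1)² = 26² = 676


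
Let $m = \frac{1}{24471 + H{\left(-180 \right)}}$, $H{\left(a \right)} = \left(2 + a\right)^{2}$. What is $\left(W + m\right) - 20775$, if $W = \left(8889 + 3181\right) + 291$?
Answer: $- \frac{472488169}{56155} \approx -8414.0$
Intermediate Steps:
$m = \frac{1}{56155}$ ($m = \frac{1}{24471 + \left(2 - 180\right)^{2}} = \frac{1}{24471 + \left(-178\right)^{2}} = \frac{1}{24471 + 31684} = \frac{1}{56155} \approx 1.7808 \cdot 10^{-5}$)
$W = 12361$ ($W = 12070 + 291 = 12361$)
$\left(W + m\right) - 20775 = \left(12361 + \frac{1}{56155}\right) - 20775 = \frac{694131956}{56155} - 20775 = - \frac{472488169}{56155}$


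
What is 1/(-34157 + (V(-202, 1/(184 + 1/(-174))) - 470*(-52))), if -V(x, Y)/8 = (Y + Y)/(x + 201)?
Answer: -32015/311086971 ≈ -0.00010291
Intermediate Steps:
V(x, Y) = -16*Y/(201 + x) (V(x, Y) = -8*(Y + Y)/(x + 201) = -8*2*Y/(201 + x) = -16*Y/(201 + x))
1/(-34157 + (V(-202, 1/(184 + 1/(-174))) - 470*(-52))) = 1/(-34157 + (-16/((184 + 1/(-174))*(201 - 202)) - 470*(-52))) = 1/(-34157 + (-16/((184 - 1/174)*(-1)) + 24440)) = 1/(-34157 + (-16*(-1)/32015/174 + 24440)) = 1/(-34157 + (-16*174/32015*(-1) + 24440)) = 1/(-34157 + (2784/32015 + 24440)) = 1/(-34157 + 782449384/32015) = 1/(-311086971/32015) = -32015/311086971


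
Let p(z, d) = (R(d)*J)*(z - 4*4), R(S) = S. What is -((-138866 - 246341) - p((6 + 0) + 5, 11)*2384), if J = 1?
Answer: 254087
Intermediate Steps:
p(z, d) = d*(-16 + z) (p(z, d) = (d*1)*(z - 4*4) = d*(z - 16) = d*(-16 + z))
-((-138866 - 246341) - p((6 + 0) + 5, 11)*2384) = -((-138866 - 246341) - 11*(-16 + ((6 + 0) + 5))*2384) = -(-385207 - 11*(-16 + (6 + 5))*2384) = -(-385207 - 11*(-16 + 11)*2384) = -(-385207 - 11*(-5)*2384) = -(-385207 - (-55)*2384) = -(-385207 - 1*(-131120)) = -(-385207 + 131120) = -1*(-254087) = 254087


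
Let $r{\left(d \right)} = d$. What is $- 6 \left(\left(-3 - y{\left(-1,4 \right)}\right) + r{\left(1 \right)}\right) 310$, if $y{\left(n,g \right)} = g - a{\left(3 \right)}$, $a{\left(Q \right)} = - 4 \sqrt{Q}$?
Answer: $11160 + 7440 \sqrt{3} \approx 24046.0$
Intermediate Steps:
$y{\left(n,g \right)} = g + 4 \sqrt{3}$ ($y{\left(n,g \right)} = g - - 4 \sqrt{3} = g + 4 \sqrt{3}$)
$- 6 \left(\left(-3 - y{\left(-1,4 \right)}\right) + r{\left(1 \right)}\right) 310 = - 6 \left(\left(-3 - \left(4 + 4 \sqrt{3}\right)\right) + 1\right) 310 = - 6 \left(\left(-7 - 4 \sqrt{3}\right) + 1\right) 310 = - 6 \left(-6 - 4 \sqrt{3}\right) 310 = \left(36 + 24 \sqrt{3}\right) 310 = 11160 + 7440 \sqrt{3}$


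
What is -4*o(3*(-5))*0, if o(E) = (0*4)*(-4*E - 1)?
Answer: 0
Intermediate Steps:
o(E) = 0 (o(E) = 0*(-1 - 4*E) = 0)
-4*o(3*(-5))*0 = -4*0*0 = 0*0 = 0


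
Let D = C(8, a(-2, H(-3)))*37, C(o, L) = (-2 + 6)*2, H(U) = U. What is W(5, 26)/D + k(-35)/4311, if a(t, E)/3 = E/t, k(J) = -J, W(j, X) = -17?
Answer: -62927/1276056 ≈ -0.049314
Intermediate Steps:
a(t, E) = 3*E/t (a(t, E) = 3*(E/t) = 3*E/t)
C(o, L) = 8 (C(o, L) = 4*2 = 8)
D = 296 (D = 8*37 = 296)
W(5, 26)/D + k(-35)/4311 = -17/296 - 1*(-35)/4311 = -17*1/296 + 35*(1/4311) = -17/296 + 35/4311 = -62927/1276056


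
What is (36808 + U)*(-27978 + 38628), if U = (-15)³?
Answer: 356061450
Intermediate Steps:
U = -3375
(36808 + U)*(-27978 + 38628) = (36808 - 3375)*(-27978 + 38628) = 33433*10650 = 356061450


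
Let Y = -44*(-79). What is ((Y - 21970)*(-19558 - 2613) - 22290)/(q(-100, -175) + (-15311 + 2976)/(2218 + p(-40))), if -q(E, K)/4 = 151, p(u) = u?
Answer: -892997824752/1327847 ≈ -6.7252e+5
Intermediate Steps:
q(E, K) = -604 (q(E, K) = -4*151 = -604)
Y = 3476
((Y - 21970)*(-19558 - 2613) - 22290)/(q(-100, -175) + (-15311 + 2976)/(2218 + p(-40))) = ((3476 - 21970)*(-19558 - 2613) - 22290)/(-604 + (-15311 + 2976)/(2218 - 40)) = (-18494*(-22171) - 22290)/(-604 - 12335/2178) = (410030474 - 22290)/(-604 - 12335*1/2178) = 410008184/(-604 - 12335/2178) = 410008184/(-1327847/2178) = 410008184*(-2178/1327847) = -892997824752/1327847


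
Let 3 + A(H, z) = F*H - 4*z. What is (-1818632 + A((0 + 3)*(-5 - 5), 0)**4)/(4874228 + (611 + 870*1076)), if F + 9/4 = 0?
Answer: 247824769/92975344 ≈ 2.6655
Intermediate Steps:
F = -9/4 (F = -9/4 + 0 = -9/4 ≈ -2.2500)
A(H, z) = -3 - 4*z - 9*H/4 (A(H, z) = -3 + (-9*H/4 - 4*z) = -3 + (-4*z - 9*H/4) = -3 - 4*z - 9*H/4)
(-1818632 + A((0 + 3)*(-5 - 5), 0)**4)/(4874228 + (611 + 870*1076)) = (-1818632 + (-3 - 4*0 - 9*(0 + 3)*(-5 - 5)/4)**4)/(4874228 + (611 + 870*1076)) = (-1818632 + (-3 + 0 - 27*(-10)/4)**4)/(4874228 + (611 + 936120)) = (-1818632 + (-3 + 0 - 9/4*(-30))**4)/(4874228 + 936731) = (-1818632 + (-3 + 0 + 135/2)**4)/5810959 = (-1818632 + (129/2)**4)*(1/5810959) = (-1818632 + 276922881/16)*(1/5810959) = (247824769/16)*(1/5810959) = 247824769/92975344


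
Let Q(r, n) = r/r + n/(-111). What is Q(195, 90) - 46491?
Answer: -1720160/37 ≈ -46491.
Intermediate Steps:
Q(r, n) = 1 - n/111 (Q(r, n) = 1 + n*(-1/111) = 1 - n/111)
Q(195, 90) - 46491 = (1 - 1/111*90) - 46491 = (1 - 30/37) - 46491 = 7/37 - 46491 = -1720160/37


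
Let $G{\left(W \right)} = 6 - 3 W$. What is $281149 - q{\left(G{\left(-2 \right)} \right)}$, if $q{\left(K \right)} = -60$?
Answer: $281209$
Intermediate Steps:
$281149 - q{\left(G{\left(-2 \right)} \right)} = 281149 - -60 = 281149 + 60 = 281209$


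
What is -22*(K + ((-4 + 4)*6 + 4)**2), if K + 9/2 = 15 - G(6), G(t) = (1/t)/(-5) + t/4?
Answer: -8261/15 ≈ -550.73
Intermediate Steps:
G(t) = -1/(5*t) + t/4 (G(t) = -1/5/t + t*(1/4) = -1/(5*t) + t/4)
K = 271/30 (K = -9/2 + (15 - (-1/5/6 + (1/4)*6)) = -9/2 + (15 - (-1/5*1/6 + 3/2)) = -9/2 + (15 - (-1/30 + 3/2)) = -9/2 + (15 - 1*22/15) = -9/2 + (15 - 22/15) = -9/2 + 203/15 = 271/30 ≈ 9.0333)
-22*(K + ((-4 + 4)*6 + 4)**2) = -22*(271/30 + ((-4 + 4)*6 + 4)**2) = -22*(271/30 + (0*6 + 4)**2) = -22*(271/30 + (0 + 4)**2) = -22*(271/30 + 4**2) = -22*(271/30 + 16) = -22*751/30 = -8261/15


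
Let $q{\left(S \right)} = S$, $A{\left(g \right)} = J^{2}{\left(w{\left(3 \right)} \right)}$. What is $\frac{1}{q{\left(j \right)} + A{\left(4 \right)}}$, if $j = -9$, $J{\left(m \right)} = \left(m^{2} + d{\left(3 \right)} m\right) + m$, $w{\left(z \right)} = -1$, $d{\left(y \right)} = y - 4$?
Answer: $- \frac{1}{8} \approx -0.125$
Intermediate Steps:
$d{\left(y \right)} = -4 + y$
$J{\left(m \right)} = m^{2}$ ($J{\left(m \right)} = \left(m^{2} + \left(-4 + 3\right) m\right) + m = \left(m^{2} - m\right) + m = m^{2}$)
$A{\left(g \right)} = 1$ ($A{\left(g \right)} = \left(\left(-1\right)^{2}\right)^{2} = 1^{2} = 1$)
$\frac{1}{q{\left(j \right)} + A{\left(4 \right)}} = \frac{1}{-9 + 1} = \frac{1}{-8} = - \frac{1}{8}$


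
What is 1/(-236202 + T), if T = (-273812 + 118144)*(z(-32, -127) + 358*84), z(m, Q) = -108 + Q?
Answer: -1/4644902318 ≈ -2.1529e-10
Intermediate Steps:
T = -4644666116 (T = (-273812 + 118144)*((-108 - 127) + 358*84) = -155668*(-235 + 30072) = -155668*29837 = -4644666116)
1/(-236202 + T) = 1/(-236202 - 4644666116) = 1/(-4644902318) = -1/4644902318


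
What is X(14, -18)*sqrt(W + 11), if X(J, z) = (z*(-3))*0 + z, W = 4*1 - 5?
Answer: -18*sqrt(10) ≈ -56.921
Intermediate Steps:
W = -1 (W = 4 - 5 = -1)
X(J, z) = z (X(J, z) = -3*z*0 + z = 0 + z = z)
X(14, -18)*sqrt(W + 11) = -18*sqrt(-1 + 11) = -18*sqrt(10)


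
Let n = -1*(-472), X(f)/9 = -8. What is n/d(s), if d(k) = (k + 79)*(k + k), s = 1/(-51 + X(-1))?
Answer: -892611/2429 ≈ -367.48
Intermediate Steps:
X(f) = -72 (X(f) = 9*(-8) = -72)
n = 472
s = -1/123 (s = 1/(-51 - 72) = 1/(-123) = -1/123 ≈ -0.0081301)
d(k) = 2*k*(79 + k) (d(k) = (79 + k)*(2*k) = 2*k*(79 + k))
n/d(s) = 472/((2*(-1/123)*(79 - 1/123))) = 472/((2*(-1/123)*(9716/123))) = 472/(-19432/15129) = 472*(-15129/19432) = -892611/2429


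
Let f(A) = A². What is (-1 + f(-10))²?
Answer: 9801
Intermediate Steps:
(-1 + f(-10))² = (-1 + (-10)²)² = (-1 + 100)² = 99² = 9801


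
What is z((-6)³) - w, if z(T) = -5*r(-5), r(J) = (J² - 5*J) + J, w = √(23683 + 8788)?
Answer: -225 - √32471 ≈ -405.20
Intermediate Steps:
w = √32471 ≈ 180.20
r(J) = J² - 4*J
z(T) = -225 (z(T) = -(-25)*(-4 - 5) = -(-25)*(-9) = -5*45 = -225)
z((-6)³) - w = -225 - √32471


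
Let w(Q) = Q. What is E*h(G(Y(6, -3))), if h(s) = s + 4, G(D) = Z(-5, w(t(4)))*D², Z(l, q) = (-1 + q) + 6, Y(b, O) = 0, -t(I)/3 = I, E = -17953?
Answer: -71812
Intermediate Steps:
t(I) = -3*I
Z(l, q) = 5 + q
G(D) = -7*D² (G(D) = (5 - 3*4)*D² = (5 - 12)*D² = -7*D²)
h(s) = 4 + s
E*h(G(Y(6, -3))) = -17953*(4 - 7*0²) = -17953*(4 - 7*0) = -17953*(4 + 0) = -17953*4 = -71812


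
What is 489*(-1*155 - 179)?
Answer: -163326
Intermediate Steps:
489*(-1*155 - 179) = 489*(-155 - 179) = 489*(-334) = -163326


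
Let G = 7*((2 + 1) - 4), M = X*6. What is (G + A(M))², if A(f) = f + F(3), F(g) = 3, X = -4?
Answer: 784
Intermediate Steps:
M = -24 (M = -4*6 = -24)
A(f) = 3 + f (A(f) = f + 3 = 3 + f)
G = -7 (G = 7*(3 - 4) = 7*(-1) = -7)
(G + A(M))² = (-7 + (3 - 24))² = (-7 - 21)² = (-28)² = 784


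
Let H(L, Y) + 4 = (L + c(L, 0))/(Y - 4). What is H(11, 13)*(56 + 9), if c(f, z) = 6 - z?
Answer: -1235/9 ≈ -137.22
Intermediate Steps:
H(L, Y) = -4 + (6 + L)/(-4 + Y) (H(L, Y) = -4 + (L + (6 - 1*0))/(Y - 4) = -4 + (L + (6 + 0))/(-4 + Y) = -4 + (L + 6)/(-4 + Y) = -4 + (6 + L)/(-4 + Y))
H(11, 13)*(56 + 9) = ((22 + 11 - 4*13)/(-4 + 13))*(56 + 9) = ((22 + 11 - 52)/9)*65 = ((⅑)*(-19))*65 = -19/9*65 = -1235/9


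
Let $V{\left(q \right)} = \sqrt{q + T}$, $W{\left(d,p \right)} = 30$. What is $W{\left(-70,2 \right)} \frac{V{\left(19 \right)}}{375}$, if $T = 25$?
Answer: $\frac{4 \sqrt{11}}{25} \approx 0.53066$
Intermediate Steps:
$V{\left(q \right)} = \sqrt{25 + q}$ ($V{\left(q \right)} = \sqrt{q + 25} = \sqrt{25 + q}$)
$W{\left(-70,2 \right)} \frac{V{\left(19 \right)}}{375} = 30 \frac{\sqrt{25 + 19}}{375} = 30 \sqrt{44} \cdot \frac{1}{375} = 30 \cdot 2 \sqrt{11} \cdot \frac{1}{375} = 30 \frac{2 \sqrt{11}}{375} = \frac{4 \sqrt{11}}{25}$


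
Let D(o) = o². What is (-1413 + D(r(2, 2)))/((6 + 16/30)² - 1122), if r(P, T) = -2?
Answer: 317025/242846 ≈ 1.3055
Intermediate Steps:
(-1413 + D(r(2, 2)))/((6 + 16/30)² - 1122) = (-1413 + (-2)²)/((6 + 16/30)² - 1122) = (-1413 + 4)/((6 + 16*(1/30))² - 1122) = -1409/((6 + 8/15)² - 1122) = -1409/((98/15)² - 1122) = -1409/(9604/225 - 1122) = -1409/(-242846/225) = -1409*(-225/242846) = 317025/242846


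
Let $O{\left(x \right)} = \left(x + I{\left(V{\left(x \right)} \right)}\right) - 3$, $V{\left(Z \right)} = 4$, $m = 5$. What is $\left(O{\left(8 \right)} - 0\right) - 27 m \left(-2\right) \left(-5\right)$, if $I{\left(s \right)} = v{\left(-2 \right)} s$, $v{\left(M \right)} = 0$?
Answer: $-1345$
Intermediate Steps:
$I{\left(s \right)} = 0$ ($I{\left(s \right)} = 0 s = 0$)
$O{\left(x \right)} = -3 + x$ ($O{\left(x \right)} = \left(x + 0\right) - 3 = x - 3 = -3 + x$)
$\left(O{\left(8 \right)} - 0\right) - 27 m \left(-2\right) \left(-5\right) = \left(\left(-3 + 8\right) - 0\right) - 27 \cdot 5 \left(-2\right) \left(-5\right) = \left(5 + 0\right) - 27 \left(\left(-10\right) \left(-5\right)\right) = 5 - 1350 = -1345$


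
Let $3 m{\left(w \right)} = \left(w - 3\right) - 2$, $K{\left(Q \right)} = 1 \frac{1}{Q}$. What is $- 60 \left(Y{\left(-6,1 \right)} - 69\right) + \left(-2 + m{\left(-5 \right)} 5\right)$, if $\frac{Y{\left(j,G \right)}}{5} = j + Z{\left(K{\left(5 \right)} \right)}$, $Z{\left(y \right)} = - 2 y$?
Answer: $\frac{18124}{3} \approx 6041.3$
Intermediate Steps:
$K{\left(Q \right)} = \frac{1}{Q}$
$m{\left(w \right)} = - \frac{5}{3} + \frac{w}{3}$ ($m{\left(w \right)} = \frac{\left(w - 3\right) - 2}{3} = \frac{\left(-3 + w\right) - 2}{3} = \frac{-5 + w}{3} = - \frac{5}{3} + \frac{w}{3}$)
$Y{\left(j,G \right)} = -2 + 5 j$ ($Y{\left(j,G \right)} = 5 \left(j - \frac{2}{5}\right) = 5 \left(- \frac{2}{5} + j\right) = -2 + 5 j$)
$- 60 \left(Y{\left(-6,1 \right)} - 69\right) + \left(-2 + m{\left(-5 \right)} 5\right) = - 60 \left(\left(-2 + 5 \left(-6\right)\right) - 69\right) + \left(-2 + \left(- \frac{5}{3} + \frac{1}{3} \left(-5\right)\right) 5\right) = - 60 \left(\left(-2 - 30\right) - 69\right) + \left(-2 + \left(- \frac{5}{3} - \frac{5}{3}\right) 5\right) = - 60 \left(-32 - 69\right) - \frac{56}{3} = \left(-60\right) \left(-101\right) - \frac{56}{3} = 6060 - \frac{56}{3} = \frac{18124}{3}$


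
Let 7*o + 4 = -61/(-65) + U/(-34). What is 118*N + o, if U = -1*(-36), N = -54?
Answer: -49291973/7735 ≈ -6372.6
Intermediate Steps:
U = 36
o = -4553/7735 (o = -4/7 + (-61/(-65) + 36/(-34))/7 = -4/7 + (-61*(-1/65) + 36*(-1/34))/7 = -4/7 + (61/65 - 18/17)/7 = -4/7 + (1/7)*(-133/1105) = -4/7 - 19/1105 = -4553/7735 ≈ -0.58862)
118*N + o = 118*(-54) - 4553/7735 = -6372 - 4553/7735 = -49291973/7735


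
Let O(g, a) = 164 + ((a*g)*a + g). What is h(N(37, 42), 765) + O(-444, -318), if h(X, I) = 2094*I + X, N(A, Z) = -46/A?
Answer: -1602004808/37 ≈ -4.3297e+7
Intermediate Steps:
O(g, a) = 164 + g + g*a**2 (O(g, a) = 164 + (g*a**2 + g) = 164 + (g + g*a**2) = 164 + g + g*a**2)
h(X, I) = X + 2094*I
h(N(37, 42), 765) + O(-444, -318) = (-46/37 + 2094*765) + (164 - 444 - 444*(-318)**2) = (-46*1/37 + 1601910) + (164 - 444 - 444*101124) = (-46/37 + 1601910) + (164 - 444 - 44899056) = 59270624/37 - 44899336 = -1602004808/37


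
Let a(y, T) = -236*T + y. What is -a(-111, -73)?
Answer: -17117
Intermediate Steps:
a(y, T) = y - 236*T
-a(-111, -73) = -(-111 - 236*(-73)) = -(-111 + 17228) = -1*17117 = -17117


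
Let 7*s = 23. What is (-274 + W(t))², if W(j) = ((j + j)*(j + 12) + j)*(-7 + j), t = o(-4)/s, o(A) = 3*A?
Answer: 25424809459204/148035889 ≈ 1.7175e+5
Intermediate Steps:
s = 23/7 (s = (⅐)*23 = 23/7 ≈ 3.2857)
t = -84/23 (t = (3*(-4))/(23/7) = -12*7/23 = -84/23 ≈ -3.6522)
W(j) = (-7 + j)*(j + 2*j*(12 + j)) (W(j) = ((2*j)*(12 + j) + j)*(-7 + j) = (2*j*(12 + j) + j)*(-7 + j) = (j + 2*j*(12 + j))*(-7 + j) = (-7 + j)*(j + 2*j*(12 + j)))
(-274 + W(t))² = (-274 - 84*(-175 + 2*(-84/23)² + 11*(-84/23))/23)² = (-274 - 84*(-175 + 2*(7056/529) - 924/23)/23)² = (-274 - 84*(-175 + 14112/529 - 924/23)/23)² = (-274 - 84/23*(-99715/529))² = (-274 + 8376060/12167)² = (5042302/12167)² = 25424809459204/148035889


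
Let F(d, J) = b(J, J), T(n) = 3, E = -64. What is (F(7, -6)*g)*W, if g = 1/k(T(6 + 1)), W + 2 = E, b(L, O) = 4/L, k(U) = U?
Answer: 44/3 ≈ 14.667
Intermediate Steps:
F(d, J) = 4/J
W = -66 (W = -2 - 64 = -66)
g = ⅓ (g = 1/3 = ⅓ ≈ 0.33333)
(F(7, -6)*g)*W = ((4/(-6))*(⅓))*(-66) = ((4*(-⅙))*(⅓))*(-66) = -⅔*⅓*(-66) = -2/9*(-66) = 44/3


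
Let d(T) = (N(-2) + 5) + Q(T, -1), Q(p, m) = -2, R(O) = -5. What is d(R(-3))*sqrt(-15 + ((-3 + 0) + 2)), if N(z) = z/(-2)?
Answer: 16*I ≈ 16.0*I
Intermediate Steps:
N(z) = -z/2 (N(z) = z*(-1/2) = -z/2)
d(T) = 4 (d(T) = (-1/2*(-2) + 5) - 2 = (1 + 5) - 2 = 6 - 2 = 4)
d(R(-3))*sqrt(-15 + ((-3 + 0) + 2)) = 4*sqrt(-15 + ((-3 + 0) + 2)) = 4*sqrt(-15 + (-3 + 2)) = 4*sqrt(-15 - 1) = 4*sqrt(-16) = 4*(4*I) = 16*I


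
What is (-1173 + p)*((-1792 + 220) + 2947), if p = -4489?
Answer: -7785250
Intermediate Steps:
(-1173 + p)*((-1792 + 220) + 2947) = (-1173 - 4489)*((-1792 + 220) + 2947) = -5662*(-1572 + 2947) = -5662*1375 = -7785250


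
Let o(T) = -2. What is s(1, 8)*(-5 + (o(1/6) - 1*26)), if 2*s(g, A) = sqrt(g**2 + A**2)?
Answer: -33*sqrt(65)/2 ≈ -133.03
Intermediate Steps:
s(g, A) = sqrt(A**2 + g**2)/2 (s(g, A) = sqrt(g**2 + A**2)/2 = sqrt(A**2 + g**2)/2)
s(1, 8)*(-5 + (o(1/6) - 1*26)) = (sqrt(8**2 + 1**2)/2)*(-5 + (-2 - 1*26)) = (sqrt(64 + 1)/2)*(-5 + (-2 - 26)) = (sqrt(65)/2)*(-5 - 28) = (sqrt(65)/2)*(-33) = -33*sqrt(65)/2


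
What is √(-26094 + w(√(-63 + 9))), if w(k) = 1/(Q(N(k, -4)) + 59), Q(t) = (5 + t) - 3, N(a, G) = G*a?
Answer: √((-1591733 + 313128*I*√6)/(61 - 12*I*√6)) ≈ 0.e-5 + 161.54*I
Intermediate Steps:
Q(t) = 2 + t
w(k) = 1/(61 - 4*k) (w(k) = 1/((2 - 4*k) + 59) = 1/(61 - 4*k))
√(-26094 + w(√(-63 + 9))) = √(-26094 - 1/(-61 + 4*√(-63 + 9))) = √(-26094 - 1/(-61 + 4*√(-54))) = √(-26094 - 1/(-61 + 4*(3*I*√6))) = √(-26094 - 1/(-61 + 12*I*√6))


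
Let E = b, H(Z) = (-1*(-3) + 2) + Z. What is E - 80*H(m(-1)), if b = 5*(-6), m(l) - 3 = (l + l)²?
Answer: -990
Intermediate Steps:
m(l) = 3 + 4*l² (m(l) = 3 + (l + l)² = 3 + (2*l)² = 3 + 4*l²)
H(Z) = 5 + Z (H(Z) = (3 + 2) + Z = 5 + Z)
b = -30
E = -30
E - 80*H(m(-1)) = -30 - 80*(5 + (3 + 4*(-1)²)) = -30 - 80*(5 + (3 + 4*1)) = -30 - 80*(5 + (3 + 4)) = -30 - 80*(5 + 7) = -30 - 80*12 = -30 - 960 = -990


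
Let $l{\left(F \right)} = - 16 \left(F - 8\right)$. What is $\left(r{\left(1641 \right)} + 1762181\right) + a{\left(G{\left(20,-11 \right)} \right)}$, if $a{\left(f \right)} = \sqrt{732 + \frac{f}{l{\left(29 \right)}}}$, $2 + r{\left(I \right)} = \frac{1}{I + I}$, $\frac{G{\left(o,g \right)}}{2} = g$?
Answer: $\frac{5783471479}{3282} + \frac{\sqrt{5165454}}{84} \approx 1.7622 \cdot 10^{6}$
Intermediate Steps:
$l{\left(F \right)} = 128 - 16 F$ ($l{\left(F \right)} = - 16 \left(-8 + F\right) = 128 - 16 F$)
$G{\left(o,g \right)} = 2 g$
$r{\left(I \right)} = -2 + \frac{1}{2 I}$ ($r{\left(I \right)} = -2 + \frac{1}{I + I} = -2 + \frac{1}{2 I}$)
$a{\left(f \right)} = \sqrt{732 - \frac{f}{336}}$ ($a{\left(f \right)} = \sqrt{732 + \frac{f}{128 - 464}} = \sqrt{732 + \frac{f}{-336}} = \sqrt{732 + f \left(- \frac{1}{336}\right)} = \sqrt{732 - \frac{f}{336}}$)
$\left(r{\left(1641 \right)} + 1762181\right) + a{\left(G{\left(20,-11 \right)} \right)} = \left(\left(-2 + \frac{1}{2 \cdot 1641}\right) + 1762181\right) + \frac{\sqrt{5164992 - 21 \cdot 2 \left(-11\right)}}{84} = \left(\left(-2 + \frac{1}{2} \cdot \frac{1}{1641}\right) + 1762181\right) + \frac{\sqrt{5164992 - -462}}{84} = \left(\left(-2 + \frac{1}{3282}\right) + 1762181\right) + \frac{\sqrt{5164992 + 462}}{84} = \left(- \frac{6563}{3282} + 1762181\right) + \frac{\sqrt{5165454}}{84} = \frac{5783471479}{3282} + \frac{\sqrt{5165454}}{84}$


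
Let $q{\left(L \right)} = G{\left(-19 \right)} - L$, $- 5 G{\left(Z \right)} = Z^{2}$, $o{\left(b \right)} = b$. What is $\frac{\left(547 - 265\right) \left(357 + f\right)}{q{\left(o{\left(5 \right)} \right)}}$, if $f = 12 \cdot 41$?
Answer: $- \frac{598545}{193} \approx -3101.3$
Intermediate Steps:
$G{\left(Z \right)} = - \frac{Z^{2}}{5}$
$f = 492$
$q{\left(L \right)} = - \frac{361}{5} - L$ ($q{\left(L \right)} = - \frac{\left(-19\right)^{2}}{5} - L = \left(- \frac{1}{5}\right) 361 - L = - \frac{361}{5} - L$)
$\frac{\left(547 - 265\right) \left(357 + f\right)}{q{\left(o{\left(5 \right)} \right)}} = \frac{\left(547 - 265\right) \left(357 + 492\right)}{- \frac{361}{5} - 5} = \frac{\left(547 - 265\right) 849}{- \frac{361}{5} - 5} = \frac{282 \cdot 849}{- \frac{386}{5}} = 239418 \left(- \frac{5}{386}\right) = - \frac{598545}{193}$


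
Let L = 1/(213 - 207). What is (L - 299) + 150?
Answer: -893/6 ≈ -148.83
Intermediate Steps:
L = ⅙ (L = 1/6 = ⅙ ≈ 0.16667)
(L - 299) + 150 = (⅙ - 299) + 150 = -1793/6 + 150 = -893/6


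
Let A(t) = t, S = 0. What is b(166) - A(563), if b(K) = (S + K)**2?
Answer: 26993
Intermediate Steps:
b(K) = K**2 (b(K) = (0 + K)**2 = K**2)
b(166) - A(563) = 166**2 - 1*563 = 27556 - 563 = 26993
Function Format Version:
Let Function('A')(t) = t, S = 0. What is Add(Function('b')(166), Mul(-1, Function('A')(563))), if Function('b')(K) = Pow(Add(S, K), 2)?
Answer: 26993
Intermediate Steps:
Function('b')(K) = Pow(K, 2) (Function('b')(K) = Pow(Add(0, K), 2) = Pow(K, 2))
Add(Function('b')(166), Mul(-1, Function('A')(563))) = Add(Pow(166, 2), Mul(-1, 563)) = Add(27556, -563) = 26993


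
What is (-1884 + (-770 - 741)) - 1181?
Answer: -4576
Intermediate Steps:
(-1884 + (-770 - 741)) - 1181 = (-1884 - 1511) - 1181 = -3395 - 1181 = -4576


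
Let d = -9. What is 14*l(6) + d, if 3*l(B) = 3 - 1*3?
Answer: -9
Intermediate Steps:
l(B) = 0 (l(B) = (3 - 1*3)/3 = (3 - 3)/3 = (1/3)*0 = 0)
14*l(6) + d = 14*0 - 9 = 0 - 9 = -9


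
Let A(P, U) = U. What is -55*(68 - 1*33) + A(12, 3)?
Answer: -1922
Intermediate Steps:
-55*(68 - 1*33) + A(12, 3) = -55*(68 - 1*33) + 3 = -55*(68 - 33) + 3 = -55*35 + 3 = -1925 + 3 = -1922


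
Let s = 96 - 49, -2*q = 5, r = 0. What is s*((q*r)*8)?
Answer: 0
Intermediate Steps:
q = -5/2 (q = -½*5 = -5/2 ≈ -2.5000)
s = 47
s*((q*r)*8) = 47*(-5/2*0*8) = 47*(0*8) = 47*0 = 0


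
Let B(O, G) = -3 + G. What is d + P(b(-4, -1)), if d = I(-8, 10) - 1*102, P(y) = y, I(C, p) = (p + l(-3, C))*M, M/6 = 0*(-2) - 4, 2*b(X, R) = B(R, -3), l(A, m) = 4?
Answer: -441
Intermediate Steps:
b(X, R) = -3 (b(X, R) = (-3 - 3)/2 = (½)*(-6) = -3)
M = -24 (M = 6*(0*(-2) - 4) = 6*(0 - 4) = 6*(-4) = -24)
I(C, p) = -96 - 24*p (I(C, p) = (p + 4)*(-24) = (4 + p)*(-24) = -96 - 24*p)
d = -438 (d = (-96 - 24*10) - 1*102 = (-96 - 240) - 102 = -336 - 102 = -438)
d + P(b(-4, -1)) = -438 - 3 = -441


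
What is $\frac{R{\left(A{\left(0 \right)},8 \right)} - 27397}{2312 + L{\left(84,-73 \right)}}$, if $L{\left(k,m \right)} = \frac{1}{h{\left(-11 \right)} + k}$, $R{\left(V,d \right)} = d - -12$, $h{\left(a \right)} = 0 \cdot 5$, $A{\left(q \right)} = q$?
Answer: $- \frac{2299668}{194209} \approx -11.841$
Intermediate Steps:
$h{\left(a \right)} = 0$
$R{\left(V,d \right)} = 12 + d$ ($R{\left(V,d \right)} = d + 12 = 12 + d$)
$L{\left(k,m \right)} = \frac{1}{k}$ ($L{\left(k,m \right)} = \frac{1}{0 + k} = \frac{1}{k}$)
$\frac{R{\left(A{\left(0 \right)},8 \right)} - 27397}{2312 + L{\left(84,-73 \right)}} = \frac{\left(12 + 8\right) - 27397}{2312 + \frac{1}{84}} = \frac{20 - 27397}{2312 + \frac{1}{84}} = - \frac{27377}{\frac{194209}{84}} = \left(-27377\right) \frac{84}{194209} = - \frac{2299668}{194209}$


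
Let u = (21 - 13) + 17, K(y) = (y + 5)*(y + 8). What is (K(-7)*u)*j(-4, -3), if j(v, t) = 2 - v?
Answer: -300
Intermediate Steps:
K(y) = (5 + y)*(8 + y)
u = 25 (u = 8 + 17 = 25)
(K(-7)*u)*j(-4, -3) = ((40 + (-7)² + 13*(-7))*25)*(2 - 1*(-4)) = ((40 + 49 - 91)*25)*(2 + 4) = -2*25*6 = -50*6 = -300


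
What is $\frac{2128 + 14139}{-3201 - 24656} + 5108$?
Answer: $\frac{142277289}{27857} \approx 5107.4$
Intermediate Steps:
$\frac{2128 + 14139}{-3201 - 24656} + 5108 = \frac{16267}{-27857} + 5108 = 16267 \left(- \frac{1}{27857}\right) + 5108 = - \frac{16267}{27857} + 5108 = \frac{142277289}{27857}$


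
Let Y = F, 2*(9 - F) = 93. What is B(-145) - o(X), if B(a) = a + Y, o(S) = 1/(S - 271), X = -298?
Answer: -207683/1138 ≈ -182.50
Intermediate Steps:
F = -75/2 (F = 9 - ½*93 = 9 - 93/2 = -75/2 ≈ -37.500)
Y = -75/2 ≈ -37.500
o(S) = 1/(-271 + S)
B(a) = -75/2 + a (B(a) = a - 75/2 = -75/2 + a)
B(-145) - o(X) = (-75/2 - 145) - 1/(-271 - 298) = -365/2 - 1/(-569) = -365/2 - 1*(-1/569) = -365/2 + 1/569 = -207683/1138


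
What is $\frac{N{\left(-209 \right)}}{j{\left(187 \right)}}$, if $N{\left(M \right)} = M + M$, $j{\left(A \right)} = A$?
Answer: $- \frac{38}{17} \approx -2.2353$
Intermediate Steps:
$N{\left(M \right)} = 2 M$
$\frac{N{\left(-209 \right)}}{j{\left(187 \right)}} = \frac{2 \left(-209\right)}{187} = \left(-418\right) \frac{1}{187} = - \frac{38}{17}$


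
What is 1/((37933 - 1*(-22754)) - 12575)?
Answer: 1/48112 ≈ 2.0785e-5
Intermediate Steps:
1/((37933 - 1*(-22754)) - 12575) = 1/((37933 + 22754) - 12575) = 1/(60687 - 12575) = 1/48112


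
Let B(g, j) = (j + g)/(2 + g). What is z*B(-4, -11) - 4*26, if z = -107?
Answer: -1813/2 ≈ -906.50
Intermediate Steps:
B(g, j) = (g + j)/(2 + g)
z*B(-4, -11) - 4*26 = -107*(-4 - 11)/(2 - 4) - 4*26 = -107*(-15)/(-2) - 104 = -(-107)*(-15)/2 - 104 = -107*15/2 - 104 = -1605/2 - 104 = -1813/2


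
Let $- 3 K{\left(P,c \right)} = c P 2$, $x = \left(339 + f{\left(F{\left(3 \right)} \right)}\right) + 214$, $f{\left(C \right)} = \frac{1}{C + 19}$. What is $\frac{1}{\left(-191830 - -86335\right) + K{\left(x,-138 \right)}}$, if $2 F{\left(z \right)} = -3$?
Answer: $- \frac{35}{1911481} \approx -1.831 \cdot 10^{-5}$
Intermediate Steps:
$F{\left(z \right)} = - \frac{3}{2}$ ($F{\left(z \right)} = \frac{1}{2} \left(-3\right) = - \frac{3}{2}$)
$f{\left(C \right)} = \frac{1}{19 + C}$
$x = \frac{19357}{35}$ ($x = \left(339 + \frac{1}{19 - \frac{3}{2}}\right) + 214 = \left(339 + \frac{1}{\frac{35}{2}}\right) + 214 = \left(339 + \frac{2}{35}\right) + 214 = \frac{11867}{35} + 214 = \frac{19357}{35} \approx 553.06$)
$K{\left(P,c \right)} = - \frac{2 P c}{3}$ ($K{\left(P,c \right)} = - \frac{c P 2}{3} = - \frac{P c 2}{3} = - \frac{2 P c}{3}$)
$\frac{1}{\left(-191830 - -86335\right) + K{\left(x,-138 \right)}} = \frac{1}{\left(-191830 - -86335\right) - \frac{38714}{105} \left(-138\right)} = \frac{1}{\left(-191830 + 86335\right) + \frac{1780844}{35}} = \frac{1}{-105495 + \frac{1780844}{35}} = \frac{1}{- \frac{1911481}{35}} = - \frac{35}{1911481}$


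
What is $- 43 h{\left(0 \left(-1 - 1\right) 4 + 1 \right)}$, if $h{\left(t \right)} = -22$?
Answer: $946$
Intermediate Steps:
$- 43 h{\left(0 \left(-1 - 1\right) 4 + 1 \right)} = \left(-43\right) \left(-22\right) = 946$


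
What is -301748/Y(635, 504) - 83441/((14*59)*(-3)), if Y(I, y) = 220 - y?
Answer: 192857197/175938 ≈ 1096.2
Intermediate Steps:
-301748/Y(635, 504) - 83441/((14*59)*(-3)) = -301748/(220 - 1*504) - 83441/((14*59)*(-3)) = -301748/(220 - 504) - 83441/(826*(-3)) = -301748/(-284) - 83441/(-2478) = -301748*(-1/284) - 83441*(-1/2478) = 75437/71 + 83441/2478 = 192857197/175938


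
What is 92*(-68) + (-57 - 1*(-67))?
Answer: -6246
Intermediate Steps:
92*(-68) + (-57 - 1*(-67)) = -6256 + (-57 + 67) = -6256 + 10 = -6246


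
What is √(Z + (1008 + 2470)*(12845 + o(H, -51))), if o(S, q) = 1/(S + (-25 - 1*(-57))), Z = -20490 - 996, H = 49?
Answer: √3616930822/9 ≈ 6682.3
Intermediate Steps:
Z = -21486
o(S, q) = 1/(32 + S) (o(S, q) = 1/(S + (-25 + 57)) = 1/(S + 32) = 1/(32 + S))
√(Z + (1008 + 2470)*(12845 + o(H, -51))) = √(-21486 + (1008 + 2470)*(12845 + 1/(32 + 49))) = √(-21486 + 3478*(12845 + 1/81)) = √(-21486 + 3478*(1040446/81)) = √(-21486 + 3618671188/81) = √(3616930822/81) = √3616930822/9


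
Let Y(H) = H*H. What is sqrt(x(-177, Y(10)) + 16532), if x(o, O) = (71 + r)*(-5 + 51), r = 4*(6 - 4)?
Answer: sqrt(20166) ≈ 142.01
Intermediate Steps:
Y(H) = H**2
r = 8 (r = 4*2 = 8)
x(o, O) = 3634 (x(o, O) = (71 + 8)*(-5 + 51) = 79*46 = 3634)
sqrt(x(-177, Y(10)) + 16532) = sqrt(3634 + 16532) = sqrt(20166)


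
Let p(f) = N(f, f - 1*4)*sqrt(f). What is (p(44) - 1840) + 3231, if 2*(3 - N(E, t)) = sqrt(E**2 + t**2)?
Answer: 1391 - 4*sqrt(2431) + 6*sqrt(11) ≈ 1213.7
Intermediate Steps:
N(E, t) = 3 - sqrt(E**2 + t**2)/2
p(f) = sqrt(f)*(3 - sqrt(f**2 + (-4 + f)**2)/2) (p(f) = (3 - sqrt(f**2 + (f - 1*4)**2)/2)*sqrt(f) = (3 - sqrt(f**2 + (f - 4)**2)/2)*sqrt(f) = (3 - sqrt(f**2 + (-4 + f)**2)/2)*sqrt(f) = sqrt(f)*(3 - sqrt(f**2 + (-4 + f)**2)/2))
(p(44) - 1840) + 3231 = (sqrt(44)*(6 - sqrt(44**2 + (-4 + 44)**2))/2 - 1840) + 3231 = ((2*sqrt(11))*(6 - sqrt(1936 + 40**2))/2 - 1840) + 3231 = ((2*sqrt(11))*(6 - sqrt(1936 + 1600))/2 - 1840) + 3231 = ((2*sqrt(11))*(6 - sqrt(3536))/2 - 1840) + 3231 = ((2*sqrt(11))*(6 - 4*sqrt(221))/2 - 1840) + 3231 = (sqrt(11)*(6 - 4*sqrt(221)) - 1840) + 3231 = (-1840 + sqrt(11)*(6 - 4*sqrt(221))) + 3231 = 1391 + sqrt(11)*(6 - 4*sqrt(221))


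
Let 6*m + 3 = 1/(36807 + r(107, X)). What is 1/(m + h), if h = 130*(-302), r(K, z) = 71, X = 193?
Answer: -221268/8687092313 ≈ -2.5471e-5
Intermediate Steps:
m = -110633/221268 (m = -½ + 1/(6*(36807 + 71)) = -½ + (⅙)/36878 = -½ + (⅙)*(1/36878) = -½ + 1/221268 = -110633/221268 ≈ -0.50000)
h = -39260
1/(m + h) = 1/(-110633/221268 - 39260) = 1/(-8687092313/221268) = -221268/8687092313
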